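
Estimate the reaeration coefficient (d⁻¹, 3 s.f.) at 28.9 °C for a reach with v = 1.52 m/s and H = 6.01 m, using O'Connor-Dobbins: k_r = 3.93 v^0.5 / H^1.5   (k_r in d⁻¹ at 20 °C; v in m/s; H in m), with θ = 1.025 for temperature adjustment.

k_r(20) = 3.93 × 1.52^0.5 / 6.01^1.5 = 3.93 × 1.233 / 14.73 = 0.3289 d⁻¹.
k_r(28.9) = 0.3289 × 1.025^(28.9−20) = 0.3289 × 1.246 = 0.4097 d⁻¹.

k_r ≈ 0.410 d⁻¹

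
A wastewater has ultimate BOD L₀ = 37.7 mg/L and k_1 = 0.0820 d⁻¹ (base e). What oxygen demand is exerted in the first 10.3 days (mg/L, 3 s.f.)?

y ≈ 21.5 mg/L

y_t = L₀(1 − e^(−k_1 t)) = 37.7 × (1 − e^(−0.0820×10.3))
= 37.7 × (1 − 0.4297) = 37.7 × 0.5703 = 21.50 mg/L.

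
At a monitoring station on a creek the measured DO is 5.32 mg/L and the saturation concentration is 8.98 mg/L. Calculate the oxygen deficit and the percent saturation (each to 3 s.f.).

D = C_s − C = 8.98 − 5.32 = 3.66 mg/L.
% saturation = 5.32/8.98 × 100 = 59.2 %.

D ≈ 3.66 mg/L; 59.2 % saturation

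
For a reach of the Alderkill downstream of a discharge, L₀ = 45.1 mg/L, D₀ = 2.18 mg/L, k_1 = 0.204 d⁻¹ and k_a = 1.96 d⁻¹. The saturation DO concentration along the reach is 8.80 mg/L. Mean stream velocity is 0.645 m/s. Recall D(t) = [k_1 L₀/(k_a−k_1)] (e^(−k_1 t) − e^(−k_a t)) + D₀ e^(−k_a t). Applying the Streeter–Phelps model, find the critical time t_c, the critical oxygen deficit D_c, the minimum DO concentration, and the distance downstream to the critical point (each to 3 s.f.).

t_c ≈ 0.982 d; D_c ≈ 3.84 mg/L; min DO ≈ 4.96 mg/L; x_c ≈ 54.7 km

t_c = [1/(k_a−k_1)] ln[(k_a/k_1)(1 − D₀(k_a−k_1)/(k_1 L₀))]
= [1/(1.96−0.204)] ln[(1.96/0.204)(1 − 2.18×1.756/(0.204×45.1))]
= (1/1.756) ln[9.608 × 0.5839] = 0.5695 × ln(5.610) = 0.5695 × 1.725 = 0.9821 d.
L(t_c) = L₀ e^(−k_1 t_c) = 45.1 × 0.8184 = 36.91 mg/L, and at the critical point k_a D_c = k_1 L, so D_c = (0.204/1.96) × 36.91 = 3.842 mg/L.
Minimum DO = C_s − D_c = 8.80 − 3.842 = 4.958 mg/L.
x_c = v t_c = 0.645 m/s × 0.9821 d × 86400 s/d = 54730 m ≈ 54.7 km.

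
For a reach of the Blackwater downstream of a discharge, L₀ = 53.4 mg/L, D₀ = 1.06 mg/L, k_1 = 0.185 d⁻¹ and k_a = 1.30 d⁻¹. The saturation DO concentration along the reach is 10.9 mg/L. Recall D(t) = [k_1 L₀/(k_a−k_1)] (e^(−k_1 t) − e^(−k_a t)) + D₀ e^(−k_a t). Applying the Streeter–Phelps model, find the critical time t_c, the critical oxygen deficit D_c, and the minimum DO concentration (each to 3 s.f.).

t_c = [1/(k_a−k_1)] ln[(k_a/k_1)(1 − D₀(k_a−k_1)/(k_1 L₀))]
= [1/(1.30−0.185)] ln[(1.30/0.185)(1 − 1.06×1.115/(0.185×53.4))]
= (1/1.115) ln[7.027 × 0.8804] = 0.8969 × ln(6.186) = 0.8969 × 1.822 = 1.634 d.
D_c = (k_1/k_a) L₀ e^(−k_1 t_c) = (0.185/1.30) × 53.4 × e^(−0.185×1.634) = 0.1423 × 53.4 × 0.7391 = 5.616 mg/L.
Minimum DO = C_s − D_c = 10.9 − 5.616 = 5.284 mg/L.

t_c ≈ 1.63 d; D_c ≈ 5.62 mg/L; min DO ≈ 5.28 mg/L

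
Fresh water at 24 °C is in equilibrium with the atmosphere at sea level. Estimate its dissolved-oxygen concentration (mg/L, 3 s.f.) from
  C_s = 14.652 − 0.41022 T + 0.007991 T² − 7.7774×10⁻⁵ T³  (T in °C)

C_s = 14.652 − 0.41022×24 + 0.007991×24² − 7.7774×10⁻⁵×24³ = 8.334 mg/L.

C_s ≈ 8.33 mg/L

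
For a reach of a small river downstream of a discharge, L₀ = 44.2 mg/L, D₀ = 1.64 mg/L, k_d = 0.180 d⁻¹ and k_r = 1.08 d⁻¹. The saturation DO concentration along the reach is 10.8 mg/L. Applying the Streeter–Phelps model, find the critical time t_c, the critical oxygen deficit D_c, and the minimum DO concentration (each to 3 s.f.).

t_c = [1/(k_r−k_d)] ln[(k_r/k_d)(1 − D₀(k_r−k_d)/(k_d L₀))]
= [1/(1.08−0.180)] ln[(1.08/0.180)(1 − 1.64×0.9000/(0.180×44.2))]
= (1/0.9000) ln[6.000 × 0.8145] = 1.111 × ln(4.887) = 1.111 × 1.587 = 1.763 d.
L(t_c) = L₀ e^(−k_d t_c) = 44.2 × 0.7281 = 32.18 mg/L, and at the critical point k_r D_c = k_d L, so D_c = (0.180/1.08) × 32.18 = 5.364 mg/L.
Minimum DO = C_s − D_c = 10.8 − 5.364 = 5.436 mg/L.

t_c ≈ 1.76 d; D_c ≈ 5.36 mg/L; min DO ≈ 5.44 mg/L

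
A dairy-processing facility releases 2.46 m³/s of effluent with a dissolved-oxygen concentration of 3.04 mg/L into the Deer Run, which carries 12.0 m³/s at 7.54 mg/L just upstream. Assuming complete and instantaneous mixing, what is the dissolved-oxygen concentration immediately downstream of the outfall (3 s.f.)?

Flow-weighted mixing: C = (Q_r C_r + Q_w C_w)/(Q_r + Q_w)
= (12.0×7.54 + 2.46×3.04)/(12.0 + 2.46) = 97.96/14.46 = 6.774 mg/L.

6.77 mg/L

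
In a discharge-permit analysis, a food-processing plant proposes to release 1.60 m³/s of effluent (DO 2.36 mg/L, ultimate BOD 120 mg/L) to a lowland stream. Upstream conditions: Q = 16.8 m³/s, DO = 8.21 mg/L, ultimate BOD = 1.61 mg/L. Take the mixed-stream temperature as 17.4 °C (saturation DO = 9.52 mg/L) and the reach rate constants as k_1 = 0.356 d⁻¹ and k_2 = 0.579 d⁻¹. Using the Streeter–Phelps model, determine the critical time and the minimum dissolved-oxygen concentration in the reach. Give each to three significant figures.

Mixed DO = (16.8×8.21 + 1.60×2.36)/(16.8+1.60) = 141.7/18.40 = 7.701 mg/L.
Mixed L₀ = (16.8×1.61 + 1.60×120)/(18.40) = 219.0/18.40 = 11.90 mg/L.
Initial deficit D₀ = C_s − DO₀ = 9.52 − 7.701 = 1.819 mg/L.
t_c = (1/0.2230) ln[(0.579/0.356)(1 − 1.819×0.2230/(0.356×11.90))] = 4.484 × ln(1.471) = 1.730 d.
D_c = (0.356/0.579) × 11.90 × e^(−0.356×1.730) = 0.6149 × 11.90 × 0.5402 = 3.954 mg/L.
Minimum DO = 9.52 − 3.954 = 5.566 mg/L.

t_c ≈ 1.73 d; minimum DO ≈ 5.57 mg/L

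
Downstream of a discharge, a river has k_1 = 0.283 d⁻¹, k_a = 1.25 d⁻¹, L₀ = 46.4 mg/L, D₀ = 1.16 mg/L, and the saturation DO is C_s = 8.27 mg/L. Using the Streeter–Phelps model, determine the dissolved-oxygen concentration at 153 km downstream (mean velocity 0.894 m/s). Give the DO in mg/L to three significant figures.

Travel time t = x/v = 153 km / (0.894 m/s) = 153000 m / 0.894 m/s = 171100 s = 1.981 d.
k_1 L₀/(k_a−k_1) = 0.283×46.4/(1.25−0.283) = 13.13/0.9670 = 13.58 mg/L.
e^(−k_1 t) = e^(−0.283×1.981) = 0.5709; e^(−k_a t) = e^(−1.25×1.981) = 0.08408.
D = 13.58 × (0.5709 − 0.08408) + 1.16 × 0.08408 = 6.611 + 0.09753 = 6.708 mg/L.
DO = C_s − D = 8.27 − 6.708 = 1.562 mg/L.

DO ≈ 1.56 mg/L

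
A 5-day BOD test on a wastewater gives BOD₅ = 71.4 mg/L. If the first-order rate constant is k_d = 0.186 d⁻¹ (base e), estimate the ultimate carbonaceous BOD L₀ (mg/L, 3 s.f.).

BOD₅ = L₀(1 − e^(−5k_d)) ⇒ L₀ = BOD₅ / (1 − e^(−5×0.186))
= 71.4 / (1 − 0.3946) = 71.4 / 0.6054 = 117.9 mg/L.

L₀ ≈ 118 mg/L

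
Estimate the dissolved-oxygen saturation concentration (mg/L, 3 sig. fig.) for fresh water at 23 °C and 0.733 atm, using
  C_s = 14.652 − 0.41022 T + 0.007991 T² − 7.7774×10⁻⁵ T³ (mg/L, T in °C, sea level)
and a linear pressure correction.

C_s ≈ 6.23 mg/L

At sea level: C_s = 14.652 − 0.41022×23 + 0.007991×23² − 7.7774×10⁻⁵×23³ = 8.498 mg/L.
Pressure correction: C_s' = 8.498 × 0.733 = 6.229 mg/L.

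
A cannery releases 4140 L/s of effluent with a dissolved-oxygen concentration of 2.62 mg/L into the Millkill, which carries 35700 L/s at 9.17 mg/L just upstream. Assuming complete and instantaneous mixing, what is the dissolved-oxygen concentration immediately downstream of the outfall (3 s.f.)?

8.49 mg/L

Flow-weighted mixing: C = (Q_r C_r + Q_w C_w)/(Q_r + Q_w)
= (35700×9.17 + 4140×2.62)/(35700 + 4140) = 338200/39840 = 8.489 mg/L.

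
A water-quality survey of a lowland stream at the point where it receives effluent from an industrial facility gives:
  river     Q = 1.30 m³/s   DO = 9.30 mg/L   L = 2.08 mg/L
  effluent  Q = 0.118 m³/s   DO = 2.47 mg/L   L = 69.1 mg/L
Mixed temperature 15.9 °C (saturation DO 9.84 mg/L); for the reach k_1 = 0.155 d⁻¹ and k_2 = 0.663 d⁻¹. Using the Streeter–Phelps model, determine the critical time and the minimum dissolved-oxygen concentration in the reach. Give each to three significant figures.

Mixed DO = (1.30×9.30 + 0.118×2.47)/(1.30+0.118) = 12.38/1.418 = 8.732 mg/L.
Mixed L₀ = (1.30×2.08 + 0.118×69.1)/(1.418) = 10.86/1.418 = 7.657 mg/L.
Initial deficit D₀ = C_s − DO₀ = 9.84 − 8.732 = 1.108 mg/L.
t_c = (1/0.5080) ln[(0.663/0.155)(1 − 1.108×0.5080/(0.155×7.657))] = 1.969 × ln(2.248) = 1.595 d.
D_c = (0.155/0.663) × 7.657 × e^(−0.155×1.595) = 0.2338 × 7.657 × 0.7810 = 1.398 mg/L.
Minimum DO = 9.84 − 1.398 = 8.442 mg/L.

t_c ≈ 1.59 d; minimum DO ≈ 8.44 mg/L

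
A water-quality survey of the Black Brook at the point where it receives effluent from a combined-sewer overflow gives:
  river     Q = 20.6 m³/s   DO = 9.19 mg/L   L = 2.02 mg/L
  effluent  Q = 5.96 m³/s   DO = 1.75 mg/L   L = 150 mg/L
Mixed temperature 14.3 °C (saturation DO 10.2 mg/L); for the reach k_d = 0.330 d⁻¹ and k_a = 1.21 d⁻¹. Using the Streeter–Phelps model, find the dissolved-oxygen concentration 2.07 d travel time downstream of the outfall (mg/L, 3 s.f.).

Mixed DO = (20.6×9.19 + 5.96×1.75)/(20.6+5.96) = 199.7/26.56 = 7.520 mg/L.
Mixed L₀ = (20.6×2.02 + 5.96×150)/(26.56) = 935.6/26.56 = 35.23 mg/L.
Initial deficit D₀ = C_s − DO₀ = 10.2 − 7.520 = 2.680 mg/L.
D(2.07) = [0.330×35.23/(1.21−0.330)](e^(−0.330×2.07) − e^(−1.21×2.07)) + 2.680 e^(−1.21×2.07)
= 13.21 × (0.5050 − 0.08170) + 2.680 × 0.08170 = 5.811 mg/L.
DO = 10.2 − 5.811 = 4.389 mg/L.

DO ≈ 4.39 mg/L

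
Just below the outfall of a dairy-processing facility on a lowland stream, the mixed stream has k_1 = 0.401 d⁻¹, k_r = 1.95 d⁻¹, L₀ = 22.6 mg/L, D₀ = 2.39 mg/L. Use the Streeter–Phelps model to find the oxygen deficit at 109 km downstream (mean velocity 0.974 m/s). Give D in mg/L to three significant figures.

Travel time t = x/v = 109 km / (0.974 m/s) = 109000 m / 0.974 m/s = 111900 s = 1.295 d.
k_1 L₀/(k_r−k_1) = 0.401×22.6/(1.95−0.401) = 9.063/1.549 = 5.851 mg/L.
e^(−k_1 t) = e^(−0.401×1.295) = 0.5949; e^(−k_r t) = e^(−1.95×1.295) = 0.08000.
D = 5.851 × (0.5949 − 0.08000) + 2.39 × 0.08000 = 3.012 + 0.1912 = 3.204 mg/L.

D ≈ 3.20 mg/L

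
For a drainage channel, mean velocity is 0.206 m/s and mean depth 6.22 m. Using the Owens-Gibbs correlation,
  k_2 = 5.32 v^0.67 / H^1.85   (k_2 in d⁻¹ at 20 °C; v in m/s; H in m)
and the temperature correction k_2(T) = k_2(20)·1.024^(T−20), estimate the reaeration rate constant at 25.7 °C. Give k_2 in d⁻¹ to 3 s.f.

k_2(20) = 5.32 × 0.206^0.67 / 6.22^1.85 = 5.32 × 0.3470 / 29.41 = 0.06276 d⁻¹.
k_2(25.7) = 0.06276 × 1.024^(25.7−20) = 0.06276 × 1.145 = 0.07185 d⁻¹.

k_2 ≈ 0.0718 d⁻¹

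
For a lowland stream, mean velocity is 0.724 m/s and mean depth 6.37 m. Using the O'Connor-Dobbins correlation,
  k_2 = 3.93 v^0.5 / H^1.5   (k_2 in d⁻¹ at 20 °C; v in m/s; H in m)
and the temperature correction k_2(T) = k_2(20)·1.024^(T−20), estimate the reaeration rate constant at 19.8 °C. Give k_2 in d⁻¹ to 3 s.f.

k_2(20) = 3.93 × 0.724^0.5 / 6.37^1.5 = 3.93 × 0.8509 / 16.08 = 0.2080 d⁻¹.
k_2(19.8) = 0.2080 × 1.024^(19.8−20) = 0.2080 × 0.9953 = 0.2070 d⁻¹.

k_2 ≈ 0.207 d⁻¹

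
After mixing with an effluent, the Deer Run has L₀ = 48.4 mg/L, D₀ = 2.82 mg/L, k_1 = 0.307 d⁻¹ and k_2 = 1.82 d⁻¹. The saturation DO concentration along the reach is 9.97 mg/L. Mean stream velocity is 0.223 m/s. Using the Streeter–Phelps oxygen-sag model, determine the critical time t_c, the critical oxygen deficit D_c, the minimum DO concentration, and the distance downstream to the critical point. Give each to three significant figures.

t_c ≈ 0.953 d; D_c ≈ 6.09 mg/L; min DO ≈ 3.88 mg/L; x_c ≈ 18.4 km

t_c = [1/(k_2−k_1)] ln[(k_2/k_1)(1 − D₀(k_2−k_1)/(k_1 L₀))]
= [1/(1.82−0.307)] ln[(1.82/0.307)(1 − 2.82×1.513/(0.307×48.4))]
= (1/1.513) ln[5.928 × 0.7129] = 0.6609 × ln(4.226) = 0.6609 × 1.441 = 0.9526 d.
D_c = (k_1/k_2) L₀ e^(−k_1 t_c) = (0.307/1.82) × 48.4 × e^(−0.307×0.9526) = 0.1687 × 48.4 × 0.7464 = 6.094 mg/L.
Minimum DO = C_s − D_c = 9.97 − 6.094 = 3.876 mg/L.
x_c = v t_c = 0.223 m/s × 0.9526 d × 86400 s/d = 18350 m ≈ 18.4 km.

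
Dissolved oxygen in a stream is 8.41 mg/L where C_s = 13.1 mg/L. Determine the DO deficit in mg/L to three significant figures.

D ≈ 4.69 mg/L

D = C_s − C = 13.1 − 8.41 = 4.69 mg/L.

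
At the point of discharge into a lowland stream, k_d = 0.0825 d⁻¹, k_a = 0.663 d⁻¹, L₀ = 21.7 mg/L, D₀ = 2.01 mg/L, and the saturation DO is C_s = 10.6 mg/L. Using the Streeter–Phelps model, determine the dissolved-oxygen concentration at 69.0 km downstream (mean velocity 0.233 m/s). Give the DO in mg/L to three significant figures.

Travel time t = x/v = 69.0 km / (0.233 m/s) = 69000 m / 0.233 m/s = 296100 s = 3.428 d.
k_d L₀/(k_a−k_d) = 0.0825×21.7/(0.663−0.0825) = 1.790/0.5805 = 3.084 mg/L.
e^(−k_d t) = e^(−0.0825×3.428) = 0.7537; e^(−k_a t) = e^(−0.663×3.428) = 0.1031.
D = 3.084 × (0.7537 − 0.1031) + 2.01 × 0.1031 = 2.007 + 0.2072 = 2.214 mg/L.
DO = C_s − D = 10.6 − 2.214 = 8.386 mg/L.

DO ≈ 8.39 mg/L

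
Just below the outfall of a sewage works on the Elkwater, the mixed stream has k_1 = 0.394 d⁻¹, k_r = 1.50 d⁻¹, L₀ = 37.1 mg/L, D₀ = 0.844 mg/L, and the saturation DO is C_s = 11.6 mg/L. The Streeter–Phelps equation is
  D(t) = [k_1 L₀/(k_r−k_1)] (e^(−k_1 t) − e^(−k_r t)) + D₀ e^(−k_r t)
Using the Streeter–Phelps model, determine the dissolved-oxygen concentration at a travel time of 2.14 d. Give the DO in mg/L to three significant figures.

k_1 L₀/(k_r−k_1) = 0.394×37.1/(1.50−0.394) = 14.62/1.106 = 13.22 mg/L.
e^(−k_1 t) = e^(−0.394×2.140) = 0.4303; e^(−k_r t) = e^(−1.50×2.140) = 0.04036.
D = 13.22 × (0.4303 − 0.04036) + 0.844 × 0.04036 = 5.154 + 0.03406 = 5.188 mg/L.
DO = C_s − D = 11.6 − 5.188 = 6.412 mg/L.

DO ≈ 6.41 mg/L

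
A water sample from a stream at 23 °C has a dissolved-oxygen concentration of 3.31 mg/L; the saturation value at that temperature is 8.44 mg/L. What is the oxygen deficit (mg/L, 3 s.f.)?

D ≈ 5.13 mg/L

D = C_s − C = 8.44 − 3.31 = 5.13 mg/L.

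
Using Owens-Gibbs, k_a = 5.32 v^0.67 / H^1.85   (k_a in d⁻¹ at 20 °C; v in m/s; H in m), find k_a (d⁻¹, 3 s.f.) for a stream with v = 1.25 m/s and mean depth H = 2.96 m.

k_a ≈ 0.830 d⁻¹

k_a = 5.32 × 1.25^0.67 / 2.96^1.85 = 5.32 × 1.161 / 7.445 = 0.8298 d⁻¹.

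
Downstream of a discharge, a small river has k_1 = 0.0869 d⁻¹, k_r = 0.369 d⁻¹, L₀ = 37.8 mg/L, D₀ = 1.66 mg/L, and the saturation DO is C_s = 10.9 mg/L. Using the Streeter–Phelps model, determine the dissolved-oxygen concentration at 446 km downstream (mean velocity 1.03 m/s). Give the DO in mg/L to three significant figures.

DO ≈ 4.94 mg/L

Travel time t = x/v = 446 km / (1.03 m/s) = 446000 m / 1.03 m/s = 433000 s = 5.012 d.
k_1 L₀/(k_r−k_1) = 0.0869×37.8/(0.369−0.0869) = 3.285/0.2821 = 11.64 mg/L.
e^(−k_1 t) = e^(−0.0869×5.012) = 0.6469; e^(−k_r t) = e^(−0.369×5.012) = 0.1573.
D = 11.64 × (0.6469 − 0.1573) + 1.66 × 0.1573 = 5.701 + 0.2612 = 5.962 mg/L.
DO = C_s − D = 10.9 − 5.962 = 4.938 mg/L.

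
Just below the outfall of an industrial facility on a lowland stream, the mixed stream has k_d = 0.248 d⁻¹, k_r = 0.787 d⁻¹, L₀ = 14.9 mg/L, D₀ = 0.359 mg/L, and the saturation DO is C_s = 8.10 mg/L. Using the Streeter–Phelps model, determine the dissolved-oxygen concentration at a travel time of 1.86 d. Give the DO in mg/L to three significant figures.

DO ≈ 5.28 mg/L

k_d L₀/(k_r−k_d) = 0.248×14.9/(0.787−0.248) = 3.695/0.5390 = 6.856 mg/L.
e^(−k_d t) = e^(−0.248×1.860) = 0.6305; e^(−k_r t) = e^(−0.787×1.860) = 0.2314.
D = 6.856 × (0.6305 − 0.2314) + 0.359 × 0.2314 = 2.736 + 0.08305 = 2.819 mg/L.
DO = C_s − D = 8.10 − 2.819 = 5.281 mg/L.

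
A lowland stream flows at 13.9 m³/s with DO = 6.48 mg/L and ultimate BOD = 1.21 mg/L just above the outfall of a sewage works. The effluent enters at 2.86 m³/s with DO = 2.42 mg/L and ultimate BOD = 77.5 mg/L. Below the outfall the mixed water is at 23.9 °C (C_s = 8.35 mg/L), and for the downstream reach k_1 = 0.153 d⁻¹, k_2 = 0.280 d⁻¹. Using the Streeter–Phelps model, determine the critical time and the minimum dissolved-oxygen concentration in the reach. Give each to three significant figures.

t_c ≈ 3.48 d; minimum DO ≈ 3.79 mg/L

Mixed DO = (13.9×6.48 + 2.86×2.42)/(13.9+2.86) = 96.99/16.76 = 5.787 mg/L.
Mixed L₀ = (13.9×1.21 + 2.86×77.5)/(16.76) = 238.5/16.76 = 14.23 mg/L.
Initial deficit D₀ = C_s − DO₀ = 8.35 − 5.787 = 2.563 mg/L.
t_c = (1/0.1270) ln[(0.280/0.153)(1 − 2.563×0.1270/(0.153×14.23))] = 7.874 × ln(1.556) = 3.484 d.
D_c = (0.153/0.280) × 14.23 × e^(−0.153×3.484) = 0.5464 × 14.23 × 0.5869 = 4.563 mg/L.
Minimum DO = 8.35 − 4.563 = 3.787 mg/L.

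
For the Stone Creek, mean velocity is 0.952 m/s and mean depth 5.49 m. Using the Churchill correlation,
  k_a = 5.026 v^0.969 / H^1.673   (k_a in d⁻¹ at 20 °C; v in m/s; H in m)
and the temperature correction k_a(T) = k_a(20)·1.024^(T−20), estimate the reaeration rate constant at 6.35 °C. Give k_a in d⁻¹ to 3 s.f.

k_a ≈ 0.201 d⁻¹

k_a(20) = 5.026 × 0.952^0.969 / 5.49^1.673 = 5.026 × 0.9535 / 17.27 = 0.2775 d⁻¹.
k_a(6.35) = 0.2775 × 1.024^(6.35−20) = 0.2775 × 0.7234 = 0.2007 d⁻¹.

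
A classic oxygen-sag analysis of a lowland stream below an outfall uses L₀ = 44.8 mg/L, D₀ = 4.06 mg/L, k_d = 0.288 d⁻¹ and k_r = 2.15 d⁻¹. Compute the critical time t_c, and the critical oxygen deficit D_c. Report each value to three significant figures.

With k_r/k_d = 7.465 and 1 − D₀(k_r−k_d)/(k_d L₀) = 0.4141,
t_c = ln(7.465 × 0.4141) / (2.15 − 0.288) = ln(3.091) / 1.862 = 1.129/1.862 = 0.6061 d.
L(t_c) = L₀ e^(−k_d t_c) = 44.8 × 0.8398 = 37.62 mg/L, and at the critical point k_r D_c = k_d L, so D_c = (0.288/2.15) × 37.62 = 5.040 mg/L.

t_c ≈ 0.606 d; D_c ≈ 5.04 mg/L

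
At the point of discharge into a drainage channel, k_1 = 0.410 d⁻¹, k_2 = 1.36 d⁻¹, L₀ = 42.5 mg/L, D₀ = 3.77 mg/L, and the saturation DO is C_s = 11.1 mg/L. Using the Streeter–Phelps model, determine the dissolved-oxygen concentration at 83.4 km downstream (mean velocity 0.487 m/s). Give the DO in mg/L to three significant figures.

Travel time t = x/v = 83.4 km / (0.487 m/s) = 83400 m / 0.487 m/s = 171300 s = 1.982 d.
k_1 L₀/(k_2−k_1) = 0.410×42.5/(1.36−0.410) = 17.43/0.9500 = 18.34 mg/L.
e^(−k_1 t) = e^(−0.410×1.982) = 0.4437; e^(−k_2 t) = e^(−1.36×1.982) = 0.06750.
D = 18.34 × (0.4437 − 0.06750) + 3.77 × 0.06750 = 6.900 + 0.2545 = 7.154 mg/L.
DO = C_s − D = 11.1 − 7.154 = 3.946 mg/L.

DO ≈ 3.95 mg/L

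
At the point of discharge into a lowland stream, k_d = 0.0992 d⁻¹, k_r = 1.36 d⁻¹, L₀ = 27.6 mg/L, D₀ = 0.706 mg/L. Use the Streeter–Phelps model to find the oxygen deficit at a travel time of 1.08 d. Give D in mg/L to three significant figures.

k_d L₀/(k_r−k_d) = 0.0992×27.6/(1.36−0.0992) = 2.738/1.261 = 2.172 mg/L.
e^(−k_d t) = e^(−0.0992×1.080) = 0.8984; e^(−k_r t) = e^(−1.36×1.080) = 0.2302.
D = 2.172 × (0.8984 − 0.2302) + 0.706 × 0.2302 = 1.451 + 0.1625 = 1.614 mg/L.

D ≈ 1.61 mg/L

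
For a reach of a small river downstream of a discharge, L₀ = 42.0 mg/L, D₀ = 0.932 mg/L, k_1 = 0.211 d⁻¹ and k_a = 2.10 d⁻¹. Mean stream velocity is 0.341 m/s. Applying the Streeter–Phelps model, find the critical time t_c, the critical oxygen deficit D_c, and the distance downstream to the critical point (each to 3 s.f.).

t_c ≈ 1.10 d; D_c ≈ 3.35 mg/L; x_c ≈ 32.4 km

At the critical point dD/dt = 0, so k_1 L₀ e^(−k_1 t) = k_a D. Substituting D(t) from the Streeter–Phelps equation and solving for t gives
t_c = ln[(k_a/k_1)(1 − D₀(k_a−k_1)/(k_1 L₀))] / (k_a−k_1).
Here k_a−k_1 = 1.889 d⁻¹ and 1 − D₀(k_a−k_1)/(k_1 L₀) = 1 − 0.932×1.889/(0.211×42.0) = 0.8013, so
t_c = ln(9.953 × 0.8013) / 1.889 = 2.076 / 1.889 = 1.099 d.
L(t_c) = L₀ e^(−k_1 t_c) = 42.0 × 0.7930 = 33.31 mg/L, and at the critical point k_a D_c = k_1 L, so D_c = (0.211/2.10) × 33.31 = 3.346 mg/L.
x_c = v t_c = 0.341 m/s × 1.099 d × 86400 s/d = 32380 m ≈ 32.4 km.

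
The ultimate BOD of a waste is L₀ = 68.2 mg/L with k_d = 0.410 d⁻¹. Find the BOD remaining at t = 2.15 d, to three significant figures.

L_t = L₀ e^(−k_d t) = 68.2 × e^(−0.410×2.15) = 68.2 × 0.4142 = 28.25 mg/L.

L ≈ 28.2 mg/L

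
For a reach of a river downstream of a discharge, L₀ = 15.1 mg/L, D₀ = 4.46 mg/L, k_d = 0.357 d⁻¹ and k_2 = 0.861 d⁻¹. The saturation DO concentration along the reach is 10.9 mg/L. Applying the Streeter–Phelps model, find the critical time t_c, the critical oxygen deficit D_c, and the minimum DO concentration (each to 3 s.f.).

t_c ≈ 0.676 d; D_c ≈ 4.92 mg/L; min DO ≈ 5.98 mg/L

t_c = [1/(k_2−k_d)] ln[(k_2/k_d)(1 − D₀(k_2−k_d)/(k_d L₀))]
= [1/(0.861−0.357)] ln[(0.861/0.357)(1 − 4.46×0.5040/(0.357×15.1))]
= (1/0.5040) ln[2.412 × 0.5830] = 1.984 × ln(1.406) = 1.984 × 0.3408 = 0.6762 d.
D_c = (k_d/k_2) L₀ e^(−k_d t_c) = (0.357/0.861) × 15.1 × e^(−0.357×0.6762) = 0.4146 × 15.1 × 0.7855 = 4.918 mg/L.
Minimum DO = C_s − D_c = 10.9 − 4.918 = 5.982 mg/L.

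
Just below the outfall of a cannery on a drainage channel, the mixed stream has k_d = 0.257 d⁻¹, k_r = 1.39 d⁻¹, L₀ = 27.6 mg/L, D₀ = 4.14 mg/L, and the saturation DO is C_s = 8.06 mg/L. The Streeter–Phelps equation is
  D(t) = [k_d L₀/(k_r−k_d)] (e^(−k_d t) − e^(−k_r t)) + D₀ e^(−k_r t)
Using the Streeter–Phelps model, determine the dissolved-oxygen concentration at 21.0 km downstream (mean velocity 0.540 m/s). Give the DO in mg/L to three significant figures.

DO ≈ 3.62 mg/L

Travel time t = x/v = 21.0 km / (0.540 m/s) = 21000 m / 0.540 m/s = 38890 s = 0.4501 d.
k_d L₀/(k_r−k_d) = 0.257×27.6/(1.39−0.257) = 7.093/1.133 = 6.261 mg/L.
e^(−k_d t) = e^(−0.257×0.4501) = 0.8908; e^(−k_r t) = e^(−1.39×0.4501) = 0.5349.
D = 6.261 × (0.8908 − 0.5349) + 4.14 × 0.5349 = 2.228 + 2.215 = 4.442 mg/L.
DO = C_s − D = 8.06 − 4.442 = 3.618 mg/L.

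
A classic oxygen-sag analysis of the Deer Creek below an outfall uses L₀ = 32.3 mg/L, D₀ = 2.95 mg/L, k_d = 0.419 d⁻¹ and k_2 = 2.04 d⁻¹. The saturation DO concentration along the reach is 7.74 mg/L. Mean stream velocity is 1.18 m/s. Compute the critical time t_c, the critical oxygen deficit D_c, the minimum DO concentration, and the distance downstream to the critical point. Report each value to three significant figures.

t_c = [1/(k_2−k_d)] ln[(k_2/k_d)(1 − D₀(k_2−k_d)/(k_d L₀))]
= [1/(2.04−0.419)] ln[(2.04/0.419)(1 − 2.95×1.621/(0.419×32.3))]
= (1/1.621) ln[4.869 × 0.6467] = 0.6169 × ln(3.148) = 0.6169 × 1.147 = 0.7075 d.
D_c = (k_d/k_2) L₀ e^(−k_d t_c) = (0.419/2.04) × 32.3 × e^(−0.419×0.7075) = 0.2054 × 32.3 × 0.7434 = 4.932 mg/L.
Minimum DO = C_s − D_c = 7.74 − 4.932 = 2.808 mg/L.
x_c = v t_c = 1.18 m/s × 0.7075 d × 86400 s/d = 72130 m ≈ 72.1 km.

t_c ≈ 0.708 d; D_c ≈ 4.93 mg/L; min DO ≈ 2.81 mg/L; x_c ≈ 72.1 km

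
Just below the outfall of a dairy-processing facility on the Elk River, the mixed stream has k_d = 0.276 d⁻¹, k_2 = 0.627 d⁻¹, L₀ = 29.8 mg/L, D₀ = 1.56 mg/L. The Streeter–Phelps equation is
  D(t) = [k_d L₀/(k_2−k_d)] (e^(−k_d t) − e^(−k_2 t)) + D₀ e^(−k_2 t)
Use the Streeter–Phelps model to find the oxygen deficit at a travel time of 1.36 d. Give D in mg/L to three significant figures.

k_d L₀/(k_2−k_d) = 0.276×29.8/(0.627−0.276) = 8.225/0.3510 = 23.43 mg/L.
e^(−k_d t) = e^(−0.276×1.360) = 0.6870; e^(−k_2 t) = e^(−0.627×1.360) = 0.4263.
D = 23.43 × (0.6870 − 0.4263) + 1.56 × 0.4263 = 6.111 + 0.6650 = 6.776 mg/L.

D ≈ 6.78 mg/L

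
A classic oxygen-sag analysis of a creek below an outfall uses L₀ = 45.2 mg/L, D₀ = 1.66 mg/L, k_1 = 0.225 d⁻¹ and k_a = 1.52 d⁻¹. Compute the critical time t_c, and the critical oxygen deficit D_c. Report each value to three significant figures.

t_c ≈ 1.29 d; D_c ≈ 5.00 mg/L

At the critical point dD/dt = 0, so k_1 L₀ e^(−k_1 t) = k_a D. Substituting D(t) from the Streeter–Phelps equation and solving for t gives
t_c = ln[(k_a/k_1)(1 − D₀(k_a−k_1)/(k_1 L₀))] / (k_a−k_1).
Here k_a−k_1 = 1.295 d⁻¹ and 1 − D₀(k_a−k_1)/(k_1 L₀) = 1 − 1.66×1.295/(0.225×45.2) = 0.7886, so
t_c = ln(6.756 × 0.7886) / 1.295 = 1.673 / 1.295 = 1.292 d.
L(t_c) = L₀ e^(−k_1 t_c) = 45.2 × 0.7478 = 33.80 mg/L, and at the critical point k_a D_c = k_1 L, so D_c = (0.225/1.52) × 33.80 = 5.003 mg/L.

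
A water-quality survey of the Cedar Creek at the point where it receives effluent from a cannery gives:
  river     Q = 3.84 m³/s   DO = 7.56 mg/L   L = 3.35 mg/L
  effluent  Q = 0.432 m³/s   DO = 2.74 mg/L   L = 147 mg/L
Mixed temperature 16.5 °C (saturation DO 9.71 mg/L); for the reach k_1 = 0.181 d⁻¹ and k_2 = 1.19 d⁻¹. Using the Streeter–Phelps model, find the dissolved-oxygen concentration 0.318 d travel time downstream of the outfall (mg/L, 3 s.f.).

DO ≈ 7.07 mg/L

Mixed DO = (3.84×7.56 + 0.432×2.74)/(3.84+0.432) = 30.21/4.272 = 7.073 mg/L.
Mixed L₀ = (3.84×3.35 + 0.432×147)/(4.272) = 76.37/4.272 = 17.88 mg/L.
Initial deficit D₀ = C_s − DO₀ = 9.71 − 7.073 = 2.637 mg/L.
D(0.318) = [0.181×17.88/(1.19−0.181)](e^(−0.181×0.318) − e^(−1.19×0.318)) + 2.637 e^(−1.19×0.318)
= 3.207 × (0.9441 − 0.6849) + 2.637 × 0.6849 = 2.637 mg/L.
DO = 9.71 − 2.637 = 7.073 mg/L.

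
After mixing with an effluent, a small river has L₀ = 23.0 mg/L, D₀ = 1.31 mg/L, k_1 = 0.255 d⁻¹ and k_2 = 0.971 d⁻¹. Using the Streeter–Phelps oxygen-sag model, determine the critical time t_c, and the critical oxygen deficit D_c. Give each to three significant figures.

t_c = [1/(k_2−k_1)] ln[(k_2/k_1)(1 − D₀(k_2−k_1)/(k_1 L₀))]
= [1/(0.971−0.255)] ln[(0.971/0.255)(1 − 1.31×0.7160/(0.255×23.0))]
= (1/0.7160) ln[3.808 × 0.8401] = 1.397 × ln(3.199) = 1.397 × 1.163 = 1.624 d.
D_c = (k_1/k_2) L₀ e^(−k_1 t_c) = (0.255/0.971) × 23.0 × e^(−0.255×1.624) = 0.2626 × 23.0 × 0.6609 = 3.992 mg/L.

t_c ≈ 1.62 d; D_c ≈ 3.99 mg/L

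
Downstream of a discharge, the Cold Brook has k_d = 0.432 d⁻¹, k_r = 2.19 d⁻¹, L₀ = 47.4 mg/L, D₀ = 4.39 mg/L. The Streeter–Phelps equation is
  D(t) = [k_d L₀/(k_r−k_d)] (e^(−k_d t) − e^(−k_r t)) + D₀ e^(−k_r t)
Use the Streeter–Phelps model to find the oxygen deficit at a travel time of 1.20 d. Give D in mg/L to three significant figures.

D ≈ 6.41 mg/L

k_d L₀/(k_r−k_d) = 0.432×47.4/(2.19−0.432) = 20.48/1.758 = 11.65 mg/L.
e^(−k_d t) = e^(−0.432×1.200) = 0.5955; e^(−k_r t) = e^(−2.19×1.200) = 0.07222.
D = 11.65 × (0.5955 − 0.07222) + 4.39 × 0.07222 = 6.095 + 0.3171 = 6.412 mg/L.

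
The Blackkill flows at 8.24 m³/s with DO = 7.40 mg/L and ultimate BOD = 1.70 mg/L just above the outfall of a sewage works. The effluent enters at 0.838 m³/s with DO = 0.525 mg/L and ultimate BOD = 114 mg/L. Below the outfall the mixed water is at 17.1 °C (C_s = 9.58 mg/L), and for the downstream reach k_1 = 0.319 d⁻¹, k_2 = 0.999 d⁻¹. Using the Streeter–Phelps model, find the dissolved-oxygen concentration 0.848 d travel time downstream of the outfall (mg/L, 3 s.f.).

DO ≈ 6.48 mg/L

Mixed DO = (8.24×7.40 + 0.838×0.525)/(8.24+0.838) = 61.42/9.078 = 6.765 mg/L.
Mixed L₀ = (8.24×1.70 + 0.838×114)/(9.078) = 109.5/9.078 = 12.07 mg/L.
Initial deficit D₀ = C_s − DO₀ = 9.58 − 6.765 = 2.815 mg/L.
D(0.848) = [0.319×12.07/(0.999−0.319)](e^(−0.319×0.848) − e^(−0.999×0.848)) + 2.815 e^(−0.999×0.848)
= 5.661 × (0.7630 − 0.4286) + 2.815 × 0.4286 = 3.099 mg/L.
DO = 9.58 − 3.099 = 6.481 mg/L.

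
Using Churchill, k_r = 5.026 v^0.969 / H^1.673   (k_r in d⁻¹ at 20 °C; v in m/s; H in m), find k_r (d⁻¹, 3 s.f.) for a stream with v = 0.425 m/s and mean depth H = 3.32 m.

k_r = 5.026 × 0.425^0.969 / 3.32^1.673 = 5.026 × 0.4364 / 7.445 = 0.2946 d⁻¹.

k_r ≈ 0.295 d⁻¹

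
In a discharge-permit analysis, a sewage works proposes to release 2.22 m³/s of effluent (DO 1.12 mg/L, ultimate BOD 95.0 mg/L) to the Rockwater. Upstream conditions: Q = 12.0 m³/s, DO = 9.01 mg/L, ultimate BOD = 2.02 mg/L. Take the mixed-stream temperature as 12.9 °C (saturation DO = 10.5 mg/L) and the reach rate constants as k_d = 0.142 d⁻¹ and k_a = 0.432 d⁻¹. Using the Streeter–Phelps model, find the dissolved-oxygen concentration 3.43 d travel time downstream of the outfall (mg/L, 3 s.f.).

Mixed DO = (12.0×9.01 + 2.22×1.12)/(12.0+2.22) = 110.6/14.22 = 7.778 mg/L.
Mixed L₀ = (12.0×2.02 + 2.22×95.0)/(14.22) = 235.1/14.22 = 16.54 mg/L.
Initial deficit D₀ = C_s − DO₀ = 10.5 − 7.778 = 2.722 mg/L.
D(3.43) = [0.142×16.54/(0.432−0.142)](e^(−0.142×3.43) − e^(−0.432×3.43)) + 2.722 e^(−0.432×3.43)
= 8.097 × (0.6144 − 0.2272) + 2.722 × 0.2272 = 3.754 mg/L.
DO = 10.5 − 3.754 = 6.746 mg/L.

DO ≈ 6.75 mg/L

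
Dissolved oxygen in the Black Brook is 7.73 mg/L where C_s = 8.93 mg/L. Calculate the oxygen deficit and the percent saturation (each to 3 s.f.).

D = C_s − C = 8.93 − 7.73 = 1.20 mg/L.
% saturation = 7.73/8.93 × 100 = 86.6 %.

D ≈ 1.20 mg/L; 86.6 % saturation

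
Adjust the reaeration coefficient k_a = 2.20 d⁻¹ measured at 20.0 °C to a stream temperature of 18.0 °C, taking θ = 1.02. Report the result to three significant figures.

k_a(T₂) = k_a(T₁) · θ^(T₂−T₁) = 2.20 × 1.02^(18.0−20.0)
= 2.20 × 1.02^-2.00 = 2.20 × 0.9612 = 2.115 d⁻¹.

k_a ≈ 2.11 d⁻¹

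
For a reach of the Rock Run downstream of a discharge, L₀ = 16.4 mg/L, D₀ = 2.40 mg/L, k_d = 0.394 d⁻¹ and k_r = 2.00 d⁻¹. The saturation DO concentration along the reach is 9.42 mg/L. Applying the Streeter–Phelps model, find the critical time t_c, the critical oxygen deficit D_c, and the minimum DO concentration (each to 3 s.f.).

At the critical point dD/dt = 0, so k_d L₀ e^(−k_d t) = k_r D. Substituting D(t) from the Streeter–Phelps equation and solving for t gives
t_c = ln[(k_r/k_d)(1 − D₀(k_r−k_d)/(k_d L₀))] / (k_r−k_d).
Here k_r−k_d = 1.606 d⁻¹ and 1 − D₀(k_r−k_d)/(k_d L₀) = 1 − 2.40×1.606/(0.394×16.4) = 0.4035, so
t_c = ln(5.076 × 0.4035) / 1.606 = 0.7170 / 1.606 = 0.4464 d.
D_c = (k_d/k_r) L₀ e^(−k_d t_c) = (0.394/2.00) × 16.4 × e^(−0.394×0.4464) = 0.1970 × 16.4 × 0.8387 = 2.710 mg/L.
Minimum DO = C_s − D_c = 9.42 − 2.710 = 6.710 mg/L.

t_c ≈ 0.446 d; D_c ≈ 2.71 mg/L; min DO ≈ 6.71 mg/L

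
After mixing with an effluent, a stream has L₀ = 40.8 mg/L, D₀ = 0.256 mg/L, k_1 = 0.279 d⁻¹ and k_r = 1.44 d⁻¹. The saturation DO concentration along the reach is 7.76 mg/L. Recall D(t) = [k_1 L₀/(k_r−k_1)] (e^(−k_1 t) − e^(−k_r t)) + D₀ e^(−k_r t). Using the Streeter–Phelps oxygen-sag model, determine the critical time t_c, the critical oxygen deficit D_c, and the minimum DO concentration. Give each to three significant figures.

t_c ≈ 1.39 d; D_c ≈ 5.36 mg/L; min DO ≈ 2.40 mg/L

t_c = [1/(k_r−k_1)] ln[(k_r/k_1)(1 − D₀(k_r−k_1)/(k_1 L₀))]
= [1/(1.44−0.279)] ln[(1.44/0.279)(1 − 0.256×1.161/(0.279×40.8))]
= (1/1.161) ln[5.161 × 0.9739] = 0.8613 × ln(5.027) = 0.8613 × 1.615 = 1.391 d.
L(t_c) = L₀ e^(−k_1 t_c) = 40.8 × 0.6784 = 27.68 mg/L, and at the critical point k_r D_c = k_1 L, so D_c = (0.279/1.44) × 27.68 = 5.363 mg/L.
Minimum DO = C_s − D_c = 7.76 − 5.363 = 2.397 mg/L.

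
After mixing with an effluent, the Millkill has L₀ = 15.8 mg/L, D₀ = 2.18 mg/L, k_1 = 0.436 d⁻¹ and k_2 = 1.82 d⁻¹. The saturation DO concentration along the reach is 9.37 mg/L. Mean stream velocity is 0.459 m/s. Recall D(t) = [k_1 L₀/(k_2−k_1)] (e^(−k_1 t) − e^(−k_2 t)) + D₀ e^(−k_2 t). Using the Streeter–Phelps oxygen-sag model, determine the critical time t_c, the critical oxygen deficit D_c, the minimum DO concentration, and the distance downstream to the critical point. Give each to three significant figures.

With k_2/k_1 = 4.174 and 1 − D₀(k_2−k_1)/(k_1 L₀) = 0.5620,
t_c = ln(4.174 × 0.5620) / (1.82 − 0.436) = ln(2.346) / 1.384 = 0.8527/1.384 = 0.6161 d.
L(t_c) = L₀ e^(−k_1 t_c) = 15.8 × 0.7644 = 12.08 mg/L, and at the critical point k_2 D_c = k_1 L, so D_c = (0.436/1.82) × 12.08 = 2.893 mg/L.
Minimum DO = C_s − D_c = 9.37 − 2.893 = 6.477 mg/L.
x_c = v t_c = 0.459 m/s × 0.6161 d × 86400 s/d = 24430 m ≈ 24.4 km.

t_c ≈ 0.616 d; D_c ≈ 2.89 mg/L; min DO ≈ 6.48 mg/L; x_c ≈ 24.4 km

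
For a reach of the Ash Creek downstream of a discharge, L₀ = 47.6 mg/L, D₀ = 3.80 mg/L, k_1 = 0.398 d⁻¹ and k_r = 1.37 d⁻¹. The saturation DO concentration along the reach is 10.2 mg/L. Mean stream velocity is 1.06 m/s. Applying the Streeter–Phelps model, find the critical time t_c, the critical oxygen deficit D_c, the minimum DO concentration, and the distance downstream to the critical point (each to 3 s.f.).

t_c ≈ 1.05 d; D_c ≈ 9.11 mg/L; min DO ≈ 1.09 mg/L; x_c ≈ 96.0 km

At the critical point dD/dt = 0, so k_1 L₀ e^(−k_1 t) = k_r D. Substituting D(t) from the Streeter–Phelps equation and solving for t gives
t_c = ln[(k_r/k_1)(1 − D₀(k_r−k_1)/(k_1 L₀))] / (k_r−k_1).
Here k_r−k_1 = 0.9720 d⁻¹ and 1 − D₀(k_r−k_1)/(k_1 L₀) = 1 − 3.80×0.9720/(0.398×47.6) = 0.8050, so
t_c = ln(3.442 × 0.8050) / 0.9720 = 1.019 / 0.9720 = 1.049 d.
L(t_c) = L₀ e^(−k_1 t_c) = 47.6 × 0.6588 = 31.36 mg/L, and at the critical point k_r D_c = k_1 L, so D_c = (0.398/1.37) × 31.36 = 9.110 mg/L.
Minimum DO = C_s − D_c = 10.2 − 9.110 = 1.090 mg/L.
x_c = v t_c = 1.06 m/s × 1.049 d × 86400 s/d = 96040 m ≈ 96.0 km.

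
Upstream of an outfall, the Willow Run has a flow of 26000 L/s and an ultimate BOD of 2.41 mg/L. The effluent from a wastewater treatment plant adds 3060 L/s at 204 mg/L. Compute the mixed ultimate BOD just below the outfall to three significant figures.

23.6 mg/L

Flow-weighted mixing: C = (Q_r C_r + Q_w C_w)/(Q_r + Q_w)
= (26000×2.41 + 3060×204)/(26000 + 3060) = 686900/29060 = 23.64 mg/L.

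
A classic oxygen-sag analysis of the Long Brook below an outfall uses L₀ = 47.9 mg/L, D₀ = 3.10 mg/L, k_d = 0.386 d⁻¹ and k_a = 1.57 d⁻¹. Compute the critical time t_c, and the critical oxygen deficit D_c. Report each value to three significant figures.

t_c ≈ 0.998 d; D_c ≈ 8.01 mg/L

With k_a/k_d = 4.067 and 1 − D₀(k_a−k_d)/(k_d L₀) = 0.8015,
t_c = ln(4.067 × 0.8015) / (1.57 − 0.386) = ln(3.260) / 1.184 = 1.182/1.184 = 0.9981 d.
D_c = (k_d/k_a) L₀ e^(−k_d t_c) = (0.386/1.57) × 47.9 × e^(−0.386×0.9981) = 0.2459 × 47.9 × 0.6803 = 8.011 mg/L.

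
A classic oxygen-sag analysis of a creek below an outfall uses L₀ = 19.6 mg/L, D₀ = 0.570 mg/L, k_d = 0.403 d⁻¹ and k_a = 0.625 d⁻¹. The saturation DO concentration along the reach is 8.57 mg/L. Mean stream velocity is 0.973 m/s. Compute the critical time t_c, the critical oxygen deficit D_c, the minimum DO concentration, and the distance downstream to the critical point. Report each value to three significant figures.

At the critical point dD/dt = 0, so k_d L₀ e^(−k_d t) = k_a D. Substituting D(t) from the Streeter–Phelps equation and solving for t gives
t_c = ln[(k_a/k_d)(1 − D₀(k_a−k_d)/(k_d L₀))] / (k_a−k_d).
Here k_a−k_d = 0.2220 d⁻¹ and 1 − D₀(k_a−k_d)/(k_d L₀) = 1 − 0.570×0.2220/(0.403×19.6) = 0.9840, so
t_c = ln(1.551 × 0.9840) / 0.2220 = 0.4227 / 0.2220 = 1.904 d.
L(t_c) = L₀ e^(−k_d t_c) = 19.6 × 0.4643 = 9.100 mg/L, and at the critical point k_a D_c = k_d L, so D_c = (0.403/0.625) × 9.100 = 5.868 mg/L.
Minimum DO = C_s − D_c = 8.57 − 5.868 = 2.702 mg/L.
x_c = v t_c = 0.973 m/s × 1.904 d × 86400 s/d = 160100 m ≈ 160 km.

t_c ≈ 1.90 d; D_c ≈ 5.87 mg/L; min DO ≈ 2.70 mg/L; x_c ≈ 160 km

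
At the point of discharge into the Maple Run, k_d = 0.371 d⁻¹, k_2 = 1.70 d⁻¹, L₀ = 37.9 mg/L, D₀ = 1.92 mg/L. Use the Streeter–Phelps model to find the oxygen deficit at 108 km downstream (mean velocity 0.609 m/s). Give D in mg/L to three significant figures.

D ≈ 4.68 mg/L

Travel time t = x/v = 108 km / (0.609 m/s) = 108000 m / 0.609 m/s = 177300 s = 2.053 d.
k_d L₀/(k_2−k_d) = 0.371×37.9/(1.70−0.371) = 14.06/1.329 = 10.58 mg/L.
e^(−k_d t) = e^(−0.371×2.053) = 0.4670; e^(−k_2 t) = e^(−1.70×2.053) = 0.03052.
D = 10.58 × (0.4670 − 0.03052) + 1.92 × 0.03052 = 4.618 + 0.05860 = 4.676 mg/L.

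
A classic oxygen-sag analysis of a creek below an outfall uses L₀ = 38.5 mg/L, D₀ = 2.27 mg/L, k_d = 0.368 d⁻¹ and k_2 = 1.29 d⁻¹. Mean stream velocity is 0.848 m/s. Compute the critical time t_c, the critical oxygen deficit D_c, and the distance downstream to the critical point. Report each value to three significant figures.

t_c = [1/(k_2−k_d)] ln[(k_2/k_d)(1 − D₀(k_2−k_d)/(k_d L₀))]
= [1/(1.29−0.368)] ln[(1.29/0.368)(1 − 2.27×0.9220/(0.368×38.5))]
= (1/0.9220) ln[3.505 × 0.8523] = 1.085 × ln(2.988) = 1.085 × 1.094 = 1.187 d.
D_c = (k_d/k_2) L₀ e^(−k_d t_c) = (0.368/1.29) × 38.5 × e^(−0.368×1.187) = 0.2853 × 38.5 × 0.6461 = 7.096 mg/L.
x_c = v t_c = 0.848 m/s × 1.187 d × 86400 s/d = 86970 m ≈ 87.0 km.

t_c ≈ 1.19 d; D_c ≈ 7.10 mg/L; x_c ≈ 87.0 km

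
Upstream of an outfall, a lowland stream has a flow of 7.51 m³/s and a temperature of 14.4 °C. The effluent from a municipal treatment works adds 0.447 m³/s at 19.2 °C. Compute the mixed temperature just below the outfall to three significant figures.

Flow-weighted mixing: C = (Q_r C_r + Q_w C_w)/(Q_r + Q_w)
= (7.51×14.4 + 0.447×19.2)/(7.51 + 0.447) = 116.7/7.957 = 14.67 °C.

14.7 °C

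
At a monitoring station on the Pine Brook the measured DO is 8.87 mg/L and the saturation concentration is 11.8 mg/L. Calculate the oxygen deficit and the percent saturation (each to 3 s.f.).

D ≈ 2.93 mg/L; 75.2 % saturation

D = C_s − C = 11.8 − 8.87 = 2.93 mg/L.
% saturation = 8.87/11.8 × 100 = 75.2 %.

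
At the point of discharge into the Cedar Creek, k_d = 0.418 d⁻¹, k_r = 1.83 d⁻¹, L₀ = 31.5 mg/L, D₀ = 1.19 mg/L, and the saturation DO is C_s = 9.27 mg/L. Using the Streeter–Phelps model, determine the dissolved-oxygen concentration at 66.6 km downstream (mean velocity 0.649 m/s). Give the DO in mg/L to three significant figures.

DO ≈ 4.52 mg/L

Travel time t = x/v = 66.6 km / (0.649 m/s) = 66600 m / 0.649 m/s = 102600 s = 1.188 d.
k_d L₀/(k_r−k_d) = 0.418×31.5/(1.83−0.418) = 13.17/1.412 = 9.325 mg/L.
e^(−k_d t) = e^(−0.418×1.188) = 0.6087; e^(−k_r t) = e^(−1.83×1.188) = 0.1138.
D = 9.325 × (0.6087 − 0.1138) + 1.19 × 0.1138 = 4.615 + 0.1354 = 4.750 mg/L.
DO = C_s − D = 9.27 − 4.750 = 4.520 mg/L.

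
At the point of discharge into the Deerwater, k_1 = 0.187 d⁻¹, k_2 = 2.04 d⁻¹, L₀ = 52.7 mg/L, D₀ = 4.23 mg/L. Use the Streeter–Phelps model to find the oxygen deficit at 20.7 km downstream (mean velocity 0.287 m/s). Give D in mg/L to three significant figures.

D ≈ 4.35 mg/L

Travel time t = x/v = 20.7 km / (0.287 m/s) = 20700 m / 0.287 m/s = 72130 s = 0.8348 d.
k_1 L₀/(k_2−k_1) = 0.187×52.7/(2.04−0.187) = 9.855/1.853 = 5.318 mg/L.
e^(−k_1 t) = e^(−0.187×0.8348) = 0.8555; e^(−k_2 t) = e^(−2.04×0.8348) = 0.1821.
D = 5.318 × (0.8555 − 0.1821) + 4.23 × 0.1821 = 3.581 + 0.7705 = 4.351 mg/L.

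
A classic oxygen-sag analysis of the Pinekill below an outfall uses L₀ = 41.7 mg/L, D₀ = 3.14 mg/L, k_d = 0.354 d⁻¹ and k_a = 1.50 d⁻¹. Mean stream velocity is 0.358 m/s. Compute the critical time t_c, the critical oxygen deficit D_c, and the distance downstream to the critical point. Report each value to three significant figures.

With k_a/k_d = 4.237 and 1 − D₀(k_a−k_d)/(k_d L₀) = 0.7562,
t_c = ln(4.237 × 0.7562) / (1.50 − 0.354) = ln(3.204) / 1.146 = 1.165/1.146 = 1.016 d.
D_c = (k_d/k_a) L₀ e^(−k_d t_c) = (0.354/1.50) × 41.7 × e^(−0.354×1.016) = 0.2360 × 41.7 × 0.6979 = 6.868 mg/L.
x_c = v t_c = 0.358 m/s × 1.016 d × 86400 s/d = 31430 m ≈ 31.4 km.

t_c ≈ 1.02 d; D_c ≈ 6.87 mg/L; x_c ≈ 31.4 km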